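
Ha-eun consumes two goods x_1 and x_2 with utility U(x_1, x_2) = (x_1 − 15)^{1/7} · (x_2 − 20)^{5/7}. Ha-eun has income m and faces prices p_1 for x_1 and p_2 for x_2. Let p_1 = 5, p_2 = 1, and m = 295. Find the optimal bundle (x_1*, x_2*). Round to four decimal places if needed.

x_1* = 21.6667, x_2* = 186.6667

After buying the subsistence bundle (15, 20), a share 1/6 of the remaining income goes to x_1: x_1* = 15 + 1/6·(m − 15p_1 − 20p_2)/p_1.
Discretionary income = 295 − 15·5 − 20·1 = 200; x_1* = 15 + 1/6·200/5 = 21.6667; x_2* = 20 + 5/6·200/1 = 186.6667.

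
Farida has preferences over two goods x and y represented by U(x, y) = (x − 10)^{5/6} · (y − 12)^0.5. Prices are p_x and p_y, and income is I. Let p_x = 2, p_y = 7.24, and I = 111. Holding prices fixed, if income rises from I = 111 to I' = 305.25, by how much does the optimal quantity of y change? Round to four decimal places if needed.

MRS = (5/3)·(y−12)/(x−10). Tangency with p_x/p_y gives y−12 = (3/5)·(p_x/p_y)·(x−10).
Substituting into the budget: x* = 10 + 0.625·(I − 10·p_x − 12·p_y)/p_x, and y* = 12 + 0.375·(…)/p_y.
Discretionary income = 111 − 10·2 − 12·7.24 = 4.12; y* = 12 + 0.375·4.12/7.24 = 12.2134.
At I' = 305.25: y* = 22.2747. Change: 22.2747 − 12.2134 = 10.0613.

Δy* = 10.0613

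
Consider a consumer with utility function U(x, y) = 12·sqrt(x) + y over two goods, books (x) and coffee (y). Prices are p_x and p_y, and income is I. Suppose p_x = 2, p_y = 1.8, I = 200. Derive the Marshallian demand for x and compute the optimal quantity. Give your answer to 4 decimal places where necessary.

x* = 29.16

MU_x = 6/√x, MU_y = 1. Tangency: 6/√x = p_x/p_y.
Solve: √x = 6·p_y/p_x, so x*(p_x,p_y) = (6·p_y/p_x)², and y* = (I − p_x·x*)/p_y.
Plugging in: x* = (6·1.8/2)² = 29.16.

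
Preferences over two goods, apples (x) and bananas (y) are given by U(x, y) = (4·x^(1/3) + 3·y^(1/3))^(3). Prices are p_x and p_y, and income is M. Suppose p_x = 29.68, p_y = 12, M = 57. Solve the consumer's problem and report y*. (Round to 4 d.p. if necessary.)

From the CES first-order condition, (4/3)·(y/x)^(2/3) = p_x/p_y.
Hence y/x = ((3/4)·p_x/p_y)^(1/(2/3)), i.e. raised to the 1.5 power.
Substitute y = (y/x)·x into the budget: x* = M/(p_x + p_y·(y/x)).
Numerically y/x = 2.52648, so x* = 57/(29.68 + 12·2.52648) = 0.95 and y* = 2.52648·0.95 = 2.4002.

y* = 2.4002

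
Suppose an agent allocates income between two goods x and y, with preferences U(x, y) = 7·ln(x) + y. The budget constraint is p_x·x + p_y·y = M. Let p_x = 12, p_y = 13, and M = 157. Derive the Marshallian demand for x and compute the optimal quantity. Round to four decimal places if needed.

x* = 7.5833

At the given prices: x* = 7·13/12 = 7.5833.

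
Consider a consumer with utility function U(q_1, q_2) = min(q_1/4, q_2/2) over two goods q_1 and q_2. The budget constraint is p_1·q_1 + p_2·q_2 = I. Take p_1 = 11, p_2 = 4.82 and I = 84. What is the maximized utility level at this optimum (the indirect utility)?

V = 1.566

Demand: q_1*(p_1,p_2,I) = 4·I/(4·p_1 + 2·p_2), q_2* = 2·I/(4·p_1 + 2·p_2).
Here 4·11 + 2·4.82 = 53.64, giving q_1* = 6.264 and q_2* = 3.132.
Utility at the optimum: U(6.264, 3.132) = 1.566.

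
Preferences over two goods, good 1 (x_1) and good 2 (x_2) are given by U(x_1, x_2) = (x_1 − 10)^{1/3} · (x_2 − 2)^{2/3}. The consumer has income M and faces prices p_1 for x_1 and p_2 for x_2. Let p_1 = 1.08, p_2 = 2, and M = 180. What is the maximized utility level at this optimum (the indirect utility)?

Let x_1' = x_1−10, x_2' = x_2−2. MRS = (1/2)·x_2'/x_1' = p_1/p_2.
Substituting into the budget: x_1* = 10 + 1/3·(M − 10·p_1 − 2·p_2)/p_1, and x_2* = 2 + 2/3·(…)/p_2.
Discretionary income = 180 − 10·1.08 − 2·2 = 165.2; x_1* = 10 + 1/3·165.2/1.08 = 60.9877; x_2* = 2 + 2/3·165.2/2 = 57.0667.
Utility at the optimum: U(60.9877, 57.0667) = 53.672.

V = 53.672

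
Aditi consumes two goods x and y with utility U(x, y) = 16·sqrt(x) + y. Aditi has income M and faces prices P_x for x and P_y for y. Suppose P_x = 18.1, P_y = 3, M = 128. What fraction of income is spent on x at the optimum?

share on x = 0.2486

Utility is quasi-linear in y; the FOC for x is 8/√x = P_x/P_y.
Solve: √x = 8·P_y/P_x, so x*(P_x,P_y) = (8·P_y/P_x)², and y* = (M − P_x·x*)/P_y.
Plugging in: x* = (8·3/18.1)² = 1.7582, y* = 32.0589.
Expenditure on x: 18.1·1.7582 = 31.8232; share = 0.2486.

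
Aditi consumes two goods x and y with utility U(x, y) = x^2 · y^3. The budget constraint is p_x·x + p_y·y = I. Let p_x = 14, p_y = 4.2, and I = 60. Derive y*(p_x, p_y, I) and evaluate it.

y* = 8.5714

Tangency: MRS = (2/3)·y/x = p_x/p_y.
So 2·p_y·y = 3·p_x·x; combined with the budget, a share 0.4 of income goes to x.
Demand: x*(p_x,p_y,I) = 0.4·I/p_x and y* = 0.6·I/p_y.
At p_x=14, p_y=4.2, I=60: y* = 0.6·60/4.2 = 8.5714.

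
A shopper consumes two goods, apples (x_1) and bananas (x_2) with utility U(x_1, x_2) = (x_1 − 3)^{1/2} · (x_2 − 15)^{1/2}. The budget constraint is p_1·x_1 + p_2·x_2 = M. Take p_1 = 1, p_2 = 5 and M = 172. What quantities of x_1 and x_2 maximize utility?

Substituting into the budget: x_1* = 3 + 0.5·(M − 3·p_1 − 15·p_2)/p_1, and x_2* = 15 + 0.5·(…)/p_2.
Discretionary income = 172 − 3·1 − 15·5 = 94; x_1* = 3 + 0.5·94/1 = 50; x_2* = 15 + 0.5·94/5 = 24.4.

x_1* = 50, x_2* = 24.4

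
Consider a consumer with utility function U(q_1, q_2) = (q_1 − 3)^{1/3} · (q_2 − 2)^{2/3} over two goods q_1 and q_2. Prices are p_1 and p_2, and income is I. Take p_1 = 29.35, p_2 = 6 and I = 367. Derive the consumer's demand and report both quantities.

MRS = (1/2)·(q_2−2)/(q_1−3). Tangency with p_1/p_2 gives q_2−2 = 2·(p_1/p_2)·(q_1−3).
Substituting into the budget: q_1* = 3 + 1/3·(I − 3·p_1 − 2·p_2)/p_1, and q_2* = 2 + 2/3·(…)/p_2.
Discretionary income = 367 − 3·29.35 − 2·6 = 266.95; q_1* = 3 + 1/3·266.95/29.35 = 6.0318; q_2* = 2 + 2/3·266.95/6 = 31.6611.

q_1* = 6.0318, q_2* = 31.6611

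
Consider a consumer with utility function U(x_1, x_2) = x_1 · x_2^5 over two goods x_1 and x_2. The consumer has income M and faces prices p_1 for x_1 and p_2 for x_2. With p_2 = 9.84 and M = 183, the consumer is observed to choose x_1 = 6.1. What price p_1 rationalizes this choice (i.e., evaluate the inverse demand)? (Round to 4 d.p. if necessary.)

The MRS is (1/5)·x_2/x_1. Set MRS = p_1/p_2.
Rearranging, p_2·x_2 = 5·p_1·x_1. Substituting into the budget gives p_1·x_1·(1 + 5) = M.
Demand: x_1*(p_1,p_2,M) = 1/6·M/p_1 and x_2* = 5/6·M/p_2.
Set x_1* = 6.1 in the demand function and solve for p_1: p_1 = 5.

p_1 = 5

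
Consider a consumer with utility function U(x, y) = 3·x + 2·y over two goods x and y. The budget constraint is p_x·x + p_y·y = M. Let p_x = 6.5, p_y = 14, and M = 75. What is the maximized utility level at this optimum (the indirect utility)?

V = 34.6154

Linear utility — the consumer picks whichever good has higher MU/price: 3/6.5 = 0.4615 vs 2/14 = 0.1429.
x gives more utility per dollar, so spend all income on x: x* = M/p_x, y* = 0.
Numerically: x* = 11.5385, y* = 0.
Utility at the optimum: U(11.5385, 0) = 34.6154.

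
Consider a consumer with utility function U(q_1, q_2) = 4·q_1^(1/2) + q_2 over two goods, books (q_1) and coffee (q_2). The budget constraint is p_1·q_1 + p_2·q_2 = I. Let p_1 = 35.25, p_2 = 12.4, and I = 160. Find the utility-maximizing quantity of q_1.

q_1* = 0.495

Set MRS = p_1/p_2: 2·q_1^(−1/2) = p_1/p_2.
Thus q_1* = (2·p_2/p_1)² — independent of I — with the rest of income spent on q_2.
Plugging in: q_1* = (2·12.4/35.25)² = 0.495.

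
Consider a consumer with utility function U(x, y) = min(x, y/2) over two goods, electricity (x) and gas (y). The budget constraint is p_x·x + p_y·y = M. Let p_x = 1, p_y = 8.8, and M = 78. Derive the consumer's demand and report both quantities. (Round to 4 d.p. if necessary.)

With perfect complements, no substitution: consume in ratio x:y = 1:2.
Budget: p_x·x + p_y·2·x = M, so (p_x + 2·p_y)·x = M.
Demand: x*(p_x,p_y,M) = M/(p_x + 2·p_y), y* = 2·M/(p_x + 2·p_y).
Here 1 + 2·8.8 = 18.6, giving x* = 4.1935 and y* = 8.3871.

x* = 4.1935, y* = 8.3871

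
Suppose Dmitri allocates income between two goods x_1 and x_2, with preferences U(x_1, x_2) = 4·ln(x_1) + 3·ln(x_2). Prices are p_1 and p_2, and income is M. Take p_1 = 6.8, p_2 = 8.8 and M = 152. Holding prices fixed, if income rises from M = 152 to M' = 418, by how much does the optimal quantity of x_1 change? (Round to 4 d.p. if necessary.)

Demand: x_1*(p_1,p_2,M) = 4/7·M/p_1 and x_2* = 3/7·M/p_2.
At p_1=6.8, p_2=8.8, M=152: x_1* = 4/7·152/6.8 = 12.7731.
At M' = 418: x_1* = 35.1261. Change: 35.1261 − 12.7731 = 22.3529.

Δx_1* = 22.3529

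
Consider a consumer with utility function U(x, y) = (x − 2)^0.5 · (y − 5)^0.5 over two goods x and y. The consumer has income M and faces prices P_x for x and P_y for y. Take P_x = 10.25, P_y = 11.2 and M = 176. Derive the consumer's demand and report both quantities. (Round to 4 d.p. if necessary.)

x* = 6.8537, y* = 9.442

This is Cobb-Douglas in (x−2, y−5): tangency gives 0.5·P_y·(y−5) = 0.5·P_x·(x−2).
Substituting into the budget: x* = 2 + 0.5·(M − 2·P_x − 5·P_y)/P_x, and y* = 5 + 0.5·(…)/P_y.
Discretionary income = 176 − 2·10.25 − 5·11.2 = 99.5; x* = 2 + 0.5·99.5/10.25 = 6.8537; y* = 5 + 0.5·99.5/11.2 = 9.442.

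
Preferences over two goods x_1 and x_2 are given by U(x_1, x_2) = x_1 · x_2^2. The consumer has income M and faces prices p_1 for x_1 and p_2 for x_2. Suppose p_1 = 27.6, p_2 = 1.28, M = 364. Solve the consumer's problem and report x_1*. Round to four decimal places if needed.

x_1* = 4.3961

MU_x_1/MU_x_2 = (x_2)/(2·x_1); tangency sets this equal to p_1/p_2.
So p_2·x_2 = 2·p_1·x_1; combined with the budget, a share 1/3 of income goes to x_1.
Demand: x_1*(p_1,p_2,M) = 1/3·M/p_1 and x_2* = 2/3·M/p_2.
At p_1=27.6, p_2=1.28, M=364: x_1* = 1/3·364/27.6 = 4.3961.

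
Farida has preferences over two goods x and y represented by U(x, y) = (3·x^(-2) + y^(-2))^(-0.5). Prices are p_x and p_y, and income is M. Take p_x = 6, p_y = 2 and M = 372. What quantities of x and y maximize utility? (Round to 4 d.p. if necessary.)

x* = 46.5, y* = 46.5

MU_x ∝ 3·x^(-3), MU_y ∝ y^(-3), so MRS = 3·(y/x)^(3) = p_x/p_y.
Solve for the ratio: y/x = [(1/3)·p_x/p_y]^(1/3).
Substitute y = (y/x)·x into the budget: x* = M/(p_x + p_y·(y/x)).
Numerically y/x = 1, so x* = 372/(6 + 2·1) = 46.5 and y* = 1·46.5 = 46.5.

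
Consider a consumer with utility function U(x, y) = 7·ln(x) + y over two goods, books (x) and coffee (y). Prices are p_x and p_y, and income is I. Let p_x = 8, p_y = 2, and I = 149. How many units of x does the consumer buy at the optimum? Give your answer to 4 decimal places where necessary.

x* = 1.75

MU_x = 7/x, MU_y = 1. Tangency: 7/x = p_x/p_y.
So x*(p_x,p_y) = 7·p_y/p_x, independent of income; and y* = (I − 7·p_y)/p_y.
At the given prices: x* = 7·2/8 = 1.75.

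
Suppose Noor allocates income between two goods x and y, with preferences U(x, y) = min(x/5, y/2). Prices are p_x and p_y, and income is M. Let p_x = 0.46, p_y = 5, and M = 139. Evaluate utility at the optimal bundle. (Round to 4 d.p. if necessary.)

V = 11.3008

Leontief preferences: the optimum is at the kink where x/5 = y/2, i.e. y = (2/5)·x.
Budget: p_x·x + p_y·(2/5)·x = M, so (5·p_x + 2·p_y)·x = 5·M.
Demand: x*(p_x,p_y,M) = 5·M/(5·p_x + 2·p_y), y* = 2·M/(5·p_x + 2·p_y).
Here 5·0.46 + 2·5 = 12.3, giving x* = 56.5041 and y* = 22.6016.
Utility at the optimum: U(56.5041, 22.6016) = 11.3008.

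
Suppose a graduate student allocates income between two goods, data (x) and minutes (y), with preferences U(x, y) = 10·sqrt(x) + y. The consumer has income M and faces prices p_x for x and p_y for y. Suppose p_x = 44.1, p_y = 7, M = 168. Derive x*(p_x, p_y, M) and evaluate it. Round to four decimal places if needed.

x* = 0.6299

Solve: √x = 5·p_y/p_x, so x*(p_x,p_y) = (5·p_y/p_x)², and y* = (M − p_x·x*)/p_y.
Plugging in: x* = (5·7/44.1)² = 0.6299.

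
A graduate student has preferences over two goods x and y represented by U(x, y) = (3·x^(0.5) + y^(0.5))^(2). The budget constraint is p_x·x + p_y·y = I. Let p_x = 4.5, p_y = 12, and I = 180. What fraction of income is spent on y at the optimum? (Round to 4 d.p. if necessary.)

MU_x ∝ 3·x^(-0.5), MU_y ∝ y^(-0.5), so MRS = 3·(y/x)^(0.5) = p_x/p_y.
Hence y/x = ((1/3)·p_x/p_y)^(1/(0.5)), i.e. raised to the 2 power.
Substitute y = (y/x)·x into the budget: x* = I/(p_x + p_y·(y/x)).
Numerically y/x = 0.015625, so x* = 180/(4.5 + 12·0.015625) = 38.4 and y* = 0.015625·38.4 = 0.6.
Expenditure on y: 12·0.6 = 7.2; share = 0.04.

share on y = 0.04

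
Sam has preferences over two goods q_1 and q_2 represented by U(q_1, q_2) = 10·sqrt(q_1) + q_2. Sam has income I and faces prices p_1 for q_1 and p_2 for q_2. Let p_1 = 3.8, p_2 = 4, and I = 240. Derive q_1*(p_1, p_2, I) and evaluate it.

q_1* = 27.7008

MU_q_1 = 5/√q_1, MU_q_2 = 1. Tangency: 5/√q_1 = p_1/p_2.
Solve: √q_1 = 5·p_2/p_1, so q_1*(p_1,p_2) = (5·p_2/p_1)², and q_2* = (I − p_1·q_1*)/p_2.
Plugging in: q_1* = (5·4/3.8)² = 27.7008.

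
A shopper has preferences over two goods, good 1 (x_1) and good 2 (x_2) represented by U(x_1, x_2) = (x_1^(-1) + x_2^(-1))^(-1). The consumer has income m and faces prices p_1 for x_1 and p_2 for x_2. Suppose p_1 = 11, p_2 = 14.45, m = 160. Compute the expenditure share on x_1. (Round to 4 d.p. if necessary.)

With the ratio pinned down, the budget gives x_1* = m/(p_1 + p_2·(x_2/x_1)) and x_2* = (x_2/x_1)·x_1*.
Numerically x_2/x_1 = 0.872494, so x_1* = 160/(11 + 14.45·0.872494) = 6.7775 and x_2* = 0.872494·6.7775 = 5.9133.
Expenditure on x_1: 11·6.7775 = 74.5525; share = 0.466.

share on x_1 = 0.466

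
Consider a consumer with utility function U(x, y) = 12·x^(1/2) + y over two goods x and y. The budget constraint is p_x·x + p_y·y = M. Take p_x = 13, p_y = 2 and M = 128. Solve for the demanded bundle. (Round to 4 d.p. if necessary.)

Utility is quasi-linear in y; the FOC for x is 6/√x = p_x/p_y.
Solve: √x = 6·p_y/p_x, so x*(p_x,p_y) = (6·p_y/p_x)², and y* = (M − p_x·x*)/p_y.
Plugging in: x* = (6·2/13)² = 0.8521, y* = 58.4615.

x* = 0.8521, y* = 58.4615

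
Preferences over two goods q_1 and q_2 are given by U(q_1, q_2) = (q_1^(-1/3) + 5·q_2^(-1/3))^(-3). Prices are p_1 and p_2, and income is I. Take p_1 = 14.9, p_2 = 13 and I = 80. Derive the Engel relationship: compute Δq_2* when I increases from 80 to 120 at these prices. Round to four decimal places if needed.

From the CES first-order condition, (1/5)·(q_2/q_1)^(4/3) = p_1/p_2.
Hence q_2/q_1 = (5·p_1/p_2)^(1/(4/3)), i.e. raised to the 0.75 power.
With the ratio pinned down, the budget gives q_1* = I/(p_1 + p_2·(q_2/q_1)) and q_2* = (q_2/q_1)·q_1*.
Numerically q_2/q_1 = 3.703904, so q_1* = 80/(14.9 + 13·3.703904) = 1.2688 and q_2* = 3.703904·1.2688 = 4.6996.
At I' = 120: q_2* = 7.0494. Change: 7.0494 − 4.6996 = 2.3498.

Δq_2* = 2.3498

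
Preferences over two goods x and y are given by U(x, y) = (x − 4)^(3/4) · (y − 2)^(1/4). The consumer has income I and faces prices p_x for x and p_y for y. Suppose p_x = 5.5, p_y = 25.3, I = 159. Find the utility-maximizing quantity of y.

After buying the subsistence bundle (4, 2), a share 0.75 of the remaining income goes to x: x* = 4 + 0.75·(I − 4p_x − 2p_y)/p_x.
Discretionary income = 159 − 4·5.5 − 2·25.3 = 86.4; y* = 2 + 0.25·86.4/25.3 = 2.8538.

y* = 2.8538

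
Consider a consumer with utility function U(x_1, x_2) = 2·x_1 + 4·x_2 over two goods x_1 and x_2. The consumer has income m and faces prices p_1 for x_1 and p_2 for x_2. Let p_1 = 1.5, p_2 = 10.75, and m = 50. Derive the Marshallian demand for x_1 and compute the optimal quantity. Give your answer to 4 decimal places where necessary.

Linear utility — the consumer picks whichever good has higher MU/price: 2/1.5 = 1.3333 vs 4/10.75 = 0.3721.
x_1 gives more utility per dollar, so spend all income on x_1: x_1* = m/p_1, x_2* = 0.
Numerically: x_1* = 33.3333, x_2* = 0.

x_1* = 33.3333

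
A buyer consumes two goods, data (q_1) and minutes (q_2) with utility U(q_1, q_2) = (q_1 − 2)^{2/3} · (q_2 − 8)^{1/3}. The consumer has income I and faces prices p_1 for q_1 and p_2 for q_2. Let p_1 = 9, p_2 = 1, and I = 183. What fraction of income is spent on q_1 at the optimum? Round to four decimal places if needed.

After buying the subsistence bundle (2, 8), a share 2/3 of the remaining income goes to q_1: q_1* = 2 + 2/3·(I − 2p_1 − 8p_2)/p_1.
Discretionary income = 183 − 2·9 − 8·1 = 157; q_1* = 2 + 2/3·157/9 = 13.6296; q_2* = 8 + 1/3·157/1 = 60.3333.
Expenditure on q_1: 9·13.6296 = 122.6667; share = 0.6703.

share on q_1 = 0.6703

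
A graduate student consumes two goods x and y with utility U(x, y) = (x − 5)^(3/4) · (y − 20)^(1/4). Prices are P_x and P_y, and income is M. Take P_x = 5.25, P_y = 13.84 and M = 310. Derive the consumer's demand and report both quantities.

x* = 5.9929, y* = 20.1255

This is Cobb-Douglas in (x−5, y−20): tangency gives 0.75·P_y·(y−20) = 0.25·P_x·(x−5).
Substituting into the budget: x* = 5 + 0.75·(M − 5·P_x − 20·P_y)/P_x, and y* = 20 + 0.25·(…)/P_y.
Discretionary income = 310 − 5·5.25 − 20·13.84 = 6.95; x* = 5 + 0.75·6.95/5.25 = 5.9929; y* = 20 + 0.25·6.95/13.84 = 20.1255.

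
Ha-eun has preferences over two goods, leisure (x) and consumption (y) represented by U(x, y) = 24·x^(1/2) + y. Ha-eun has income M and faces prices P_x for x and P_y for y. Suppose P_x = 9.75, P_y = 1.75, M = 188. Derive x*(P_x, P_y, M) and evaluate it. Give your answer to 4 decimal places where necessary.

MU_x = 12/√x, MU_y = 1. Tangency: 12/√x = P_x/P_y.
Solve: √x = 12·P_y/P_x, so x*(P_x,P_y) = (12·P_y/P_x)², and y* = (M − P_x·x*)/P_y.
Plugging in: x* = (12·1.75/9.75)² = 4.6391.

x* = 4.6391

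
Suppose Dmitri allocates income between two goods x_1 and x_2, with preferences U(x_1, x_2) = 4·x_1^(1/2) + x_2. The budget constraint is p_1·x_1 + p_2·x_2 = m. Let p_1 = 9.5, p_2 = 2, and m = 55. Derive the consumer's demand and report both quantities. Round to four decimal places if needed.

x_1* = 0.1773, x_2* = 26.6579

Set MRS = p_1/p_2: 2·x_1^(−1/2) = p_1/p_2.
Solve: √x_1 = 2·p_2/p_1, so x_1*(p_1,p_2) = (2·p_2/p_1)², and x_2* = (m − p_1·x_1*)/p_2.
Plugging in: x_1* = (2·2/9.5)² = 0.1773, x_2* = 26.6579.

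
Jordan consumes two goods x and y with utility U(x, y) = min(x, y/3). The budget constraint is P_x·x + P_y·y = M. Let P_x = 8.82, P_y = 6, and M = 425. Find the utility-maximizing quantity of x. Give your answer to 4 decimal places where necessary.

x* = 15.8464

With perfect complements, no substitution: consume in ratio x:y = 1:3.
Budget: P_x·x + P_y·3·x = M, so (P_x + 3·P_y)·x = M.
Demand: x*(P_x,P_y,M) = M/(P_x + 3·P_y), y* = 3·M/(P_x + 3·P_y).
Here 8.82 + 3·6 = 26.82, giving x* = 15.8464.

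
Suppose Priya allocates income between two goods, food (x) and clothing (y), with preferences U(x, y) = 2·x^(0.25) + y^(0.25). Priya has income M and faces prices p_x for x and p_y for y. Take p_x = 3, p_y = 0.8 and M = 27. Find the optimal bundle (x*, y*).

From the CES first-order condition, 2·(y/x)^(0.75) = p_x/p_y.
Hence y/x = ((1/2)·p_x/p_y)^(1/(0.75)), i.e. raised to the 4/3 power.
With the ratio pinned down, the budget gives x* = M/(p_x + p_y·(y/x)) and y* = (y/x)·x*.
Numerically y/x = 2.312074, so x* = 27/(3 + 0.8·2.312074) = 5.5674 and y* = 2.312074·5.5674 = 12.8722.

x* = 5.5674, y* = 12.8722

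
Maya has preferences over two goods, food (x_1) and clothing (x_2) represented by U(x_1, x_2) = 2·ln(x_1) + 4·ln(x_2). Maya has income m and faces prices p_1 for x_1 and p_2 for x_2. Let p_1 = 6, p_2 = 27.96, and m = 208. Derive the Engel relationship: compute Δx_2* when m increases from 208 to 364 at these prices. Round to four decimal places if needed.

At p_1=6, p_2=27.96, m=208: x_2* = 2/3·208/27.96 = 4.9595.
At m' = 364: x_2* = 8.6791. Change: 8.6791 − 4.9595 = 3.7196.

Δx_2* = 3.7196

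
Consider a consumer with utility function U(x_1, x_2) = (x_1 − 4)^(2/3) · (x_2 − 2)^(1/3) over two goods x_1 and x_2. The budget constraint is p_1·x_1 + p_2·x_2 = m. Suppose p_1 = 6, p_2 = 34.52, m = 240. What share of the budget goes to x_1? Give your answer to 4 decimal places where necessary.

share on x_1 = 0.5082

This is Cobb-Douglas in (x_1−4, x_2−2): tangency gives 2/3·p_2·(x_2−2) = 1/3·p_1·(x_1−4).
Substituting into the budget: x_1* = 4 + 2/3·(m − 4·p_1 − 2·p_2)/p_1, and x_2* = 2 + 1/3·(…)/p_2.
Discretionary income = 240 − 4·6 − 2·34.52 = 146.96; x_1* = 4 + 2/3·146.96/6 = 20.3289; x_2* = 2 + 1/3·146.96/34.52 = 3.4191.
Expenditure on x_1: 6·20.3289 = 121.9733; share = 0.5082.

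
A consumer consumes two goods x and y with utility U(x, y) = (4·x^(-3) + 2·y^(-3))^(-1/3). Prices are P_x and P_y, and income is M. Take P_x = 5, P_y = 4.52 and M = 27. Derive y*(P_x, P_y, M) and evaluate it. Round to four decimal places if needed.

y* = 2.6168

MRS = MU_x/MU_y = 2·(y/x)^(4). Set equal to P_x/P_y.
Solve for the ratio: y/x = [(1/2)·P_x/P_y]^(0.25).
With the ratio pinned down, the budget gives x* = M/(P_x + P_y·(y/x)) and y* = (y/x)·x*.
Numerically y/x = 0.862383, so x* = 27/(5 + 4.52·0.862383) = 3.0344 and y* = 0.862383·3.0344 = 2.6168.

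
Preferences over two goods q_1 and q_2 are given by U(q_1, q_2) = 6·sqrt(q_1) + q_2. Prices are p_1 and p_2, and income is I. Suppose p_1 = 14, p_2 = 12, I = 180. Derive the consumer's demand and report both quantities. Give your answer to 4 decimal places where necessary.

q_1* = 6.6122, q_2* = 7.2857

Solve: √q_1 = 3·p_2/p_1, so q_1*(p_1,p_2) = (3·p_2/p_1)², and q_2* = (I − p_1·q_1*)/p_2.
Plugging in: q_1* = (3·12/14)² = 6.6122, q_2* = 7.2857.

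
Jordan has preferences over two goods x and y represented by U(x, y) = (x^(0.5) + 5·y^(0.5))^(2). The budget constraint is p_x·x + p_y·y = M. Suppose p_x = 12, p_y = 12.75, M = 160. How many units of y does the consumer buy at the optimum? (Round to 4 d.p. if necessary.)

y* = 12.0374

From the CES first-order condition, (1/5)·(y/x)^(0.5) = p_x/p_y.
Hence y/x = (5·p_x/p_y)^(1/(0.5)), i.e. raised to the 2 power.
With the ratio pinned down, the budget gives x* = M/(p_x + p_y·(y/x)) and y* = (y/x)·x*.
Numerically y/x = 22.145329, so x* = 160/(12 + 12.75·22.145329) = 0.5436 and y* = 22.145329·0.5436 = 12.0374.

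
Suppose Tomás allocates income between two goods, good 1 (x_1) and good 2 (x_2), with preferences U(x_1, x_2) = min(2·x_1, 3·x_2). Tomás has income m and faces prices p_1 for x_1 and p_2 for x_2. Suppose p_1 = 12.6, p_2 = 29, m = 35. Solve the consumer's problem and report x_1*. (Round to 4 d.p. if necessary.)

x_1* = 1.096

With perfect complements, no substitution: consume in ratio x_1:x_2 = 3:2.
Budget: p_1·x_1 + p_2·(2/3)·x_1 = m, so (3·p_1 + 2·p_2)·x_1 = 3·m.
Demand: x_1*(p_1,p_2,m) = 3·m/(3·p_1 + 2·p_2), x_2* = 2·m/(3·p_1 + 2·p_2).
Here 3·12.6 + 2·29 = 95.8, giving x_1* = 1.096.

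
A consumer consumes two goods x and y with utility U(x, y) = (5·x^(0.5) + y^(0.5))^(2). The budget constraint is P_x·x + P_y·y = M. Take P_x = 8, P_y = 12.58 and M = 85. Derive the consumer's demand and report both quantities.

MRS = MU_x/MU_y = 5·(y/x)^(0.5). Set equal to P_x/P_y.
Solve for the ratio: y/x = [(1/5)·P_x/P_y]^(2).
Substitute y = (y/x)·x into the budget: x* = M/(P_x + P_y·(y/x)).
Numerically y/x = 0.016176, so x* = 85/(8 + 12.58·0.016176) = 10.3614 and y* = 0.016176·10.3614 = 0.1676.

x* = 10.3614, y* = 0.1676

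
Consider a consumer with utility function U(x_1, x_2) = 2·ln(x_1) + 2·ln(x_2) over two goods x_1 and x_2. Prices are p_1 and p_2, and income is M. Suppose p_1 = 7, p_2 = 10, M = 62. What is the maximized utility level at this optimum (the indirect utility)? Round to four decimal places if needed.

Tangency: MRS = x_2/x_1 = p_1/p_2.
Rearranging, p_2·x_2 = p_1·x_1. Substituting into the budget gives p_1·x_1·(1 + 1) = M.
Demand: x_1*(p_1,p_2,M) = 0.5·M/p_1 and x_2* = 0.5·M/p_2.
At p_1=7, p_2=10, M=62: x_1* = 0.5·62/7 = 4.4286, x_2* = 3.1.
Utility at the optimum: U(4.4286, 3.1) = 5.239.

V = 5.239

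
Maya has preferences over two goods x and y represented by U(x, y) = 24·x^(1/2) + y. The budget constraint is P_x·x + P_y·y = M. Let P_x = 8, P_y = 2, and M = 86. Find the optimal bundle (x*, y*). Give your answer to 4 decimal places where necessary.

x* = 9, y* = 7

Solve: √x = 12·P_y/P_x, so x*(P_x,P_y) = (12·P_y/P_x)², and y* = (M − P_x·x*)/P_y.
Plugging in: x* = (12·2/8)² = 9, y* = 7.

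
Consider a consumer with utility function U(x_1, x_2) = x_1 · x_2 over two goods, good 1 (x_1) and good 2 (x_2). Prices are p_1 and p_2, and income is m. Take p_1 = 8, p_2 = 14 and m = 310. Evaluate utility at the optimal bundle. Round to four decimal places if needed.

Demand: x_1*(p_1,p_2,m) = 0.5·m/p_1 and x_2* = 0.5·m/p_2.
At p_1=8, p_2=14, m=310: x_1* = 0.5·310/8 = 19.375, x_2* = 11.0714.
Utility at the optimum: U(19.375, 11.0714) = 214.5089.

V = 214.5089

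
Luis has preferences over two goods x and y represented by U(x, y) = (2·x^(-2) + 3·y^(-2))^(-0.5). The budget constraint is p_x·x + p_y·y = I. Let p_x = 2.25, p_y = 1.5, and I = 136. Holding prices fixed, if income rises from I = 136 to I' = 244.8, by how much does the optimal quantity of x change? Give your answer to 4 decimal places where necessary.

Δx* = 25.8092

MRS = MU_x/MU_y = (2/3)·(y/x)^(3). Set equal to p_x/p_y.
Hence y/x = ((3/2)·p_x/p_y)^(1/(3)), i.e. raised to the 1/3 power.
With the ratio pinned down, the budget gives x* = I/(p_x + p_y·(y/x)) and y* = (y/x)·x*.
Numerically y/x = 1.310371, so x* = 136/(2.25 + 1.5·1.310371) = 32.2615.
At I' = 244.8: x* = 58.0706. Change: 58.0706 − 32.2615 = 25.8092.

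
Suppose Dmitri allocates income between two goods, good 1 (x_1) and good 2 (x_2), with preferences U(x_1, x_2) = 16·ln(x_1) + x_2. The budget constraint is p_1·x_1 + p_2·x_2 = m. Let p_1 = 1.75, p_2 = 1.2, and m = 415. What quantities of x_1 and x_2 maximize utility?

Set MRS = p_1/p_2: (16/x_1)/1 = p_1/p_2.
So x_1*(p_1,p_2) = 16·p_2/p_1, independent of income; and x_2* = (m − 16·p_2)/p_2.
At the given prices: x_1* = 16·1.2/1.75 = 10.9714, and x_2* = 329.8333.

x_1* = 10.9714, x_2* = 329.8333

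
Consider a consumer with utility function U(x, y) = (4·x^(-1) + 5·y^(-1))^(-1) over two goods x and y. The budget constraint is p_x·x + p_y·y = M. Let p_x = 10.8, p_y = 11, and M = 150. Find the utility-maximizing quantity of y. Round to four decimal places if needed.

MU_x ∝ 4·x^(-2), MU_y ∝ 5·y^(-2), so MRS = (4/5)·(y/x)^(2) = p_x/p_y.
Solve for the ratio: y/x = [(5/4)·p_x/p_y]^(0.5).
With the ratio pinned down, the budget gives x* = M/(p_x + p_y·(y/x)) and y* = (y/x)·x*.
Numerically y/x = 1.107823, so x* = 150/(10.8 + 11·1.107823) = 6.5257 and y* = 1.107823·6.5257 = 7.2293.

y* = 7.2293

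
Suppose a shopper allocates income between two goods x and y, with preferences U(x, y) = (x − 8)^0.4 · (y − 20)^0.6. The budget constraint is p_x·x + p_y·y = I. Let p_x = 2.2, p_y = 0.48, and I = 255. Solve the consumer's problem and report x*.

Discretionary income = 255 − 8·2.2 − 20·0.48 = 227.8; x* = 8 + 0.4·227.8/2.2 = 49.4182.

x* = 49.4182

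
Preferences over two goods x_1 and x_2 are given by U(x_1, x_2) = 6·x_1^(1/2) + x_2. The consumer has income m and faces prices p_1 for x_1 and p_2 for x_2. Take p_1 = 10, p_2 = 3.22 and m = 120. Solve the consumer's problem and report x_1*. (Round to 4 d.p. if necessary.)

Utility is quasi-linear in x_2; the FOC for x_1 is 3/√x_1 = p_1/p_2.
Solve: √x_1 = 3·p_2/p_1, so x_1*(p_1,p_2) = (3·p_2/p_1)², and x_2* = (m − p_1·x_1*)/p_2.
Plugging in: x_1* = (3·3.22/10)² = 0.9332.

x_1* = 0.9332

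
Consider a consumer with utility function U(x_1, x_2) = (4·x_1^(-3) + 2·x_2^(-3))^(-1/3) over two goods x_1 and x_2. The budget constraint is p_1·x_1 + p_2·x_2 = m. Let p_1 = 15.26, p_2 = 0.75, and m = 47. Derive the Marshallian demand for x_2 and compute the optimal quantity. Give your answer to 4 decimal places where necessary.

x_2* = 5.0567

With the ratio pinned down, the budget gives x_1* = m/(p_1 + p_2·(x_2/x_1)) and x_2* = (x_2/x_1)·x_1*.
Numerically x_2/x_1 = 1.785936, so x_1* = 47/(15.26 + 0.75·1.785936) = 2.8314 and x_2* = 1.785936·2.8314 = 5.0567.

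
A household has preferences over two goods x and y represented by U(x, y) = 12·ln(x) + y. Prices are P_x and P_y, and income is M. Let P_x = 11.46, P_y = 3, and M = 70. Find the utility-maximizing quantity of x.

x* = 3.1414

Set MRS = P_x/P_y: (12/x)/1 = P_x/P_y.
So x*(P_x,P_y) = 12·P_y/P_x, independent of income; and y* = (M − 12·P_y)/P_y.
At the given prices: x* = 12·3/11.46 = 3.1414.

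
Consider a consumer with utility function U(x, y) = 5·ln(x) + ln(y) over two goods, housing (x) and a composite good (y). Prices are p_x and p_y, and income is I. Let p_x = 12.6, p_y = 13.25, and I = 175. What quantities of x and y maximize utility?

x* = 11.5741, y* = 2.2013

Tangency: MRS = 5·y/x = p_x/p_y.
So 5·p_y·y = p_x·x; combined with the budget, a share 5/6 of income goes to x.
Demand: x*(p_x,p_y,I) = 5/6·I/p_x and y* = 1/6·I/p_y.
At p_x=12.6, p_y=13.25, I=175: x* = 5/6·175/12.6 = 11.5741, y* = 2.2013.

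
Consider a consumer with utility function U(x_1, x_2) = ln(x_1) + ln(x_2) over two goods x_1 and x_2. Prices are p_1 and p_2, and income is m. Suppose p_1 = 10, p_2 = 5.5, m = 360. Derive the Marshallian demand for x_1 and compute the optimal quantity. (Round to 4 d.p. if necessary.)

x_1* = 18

MU_x_1/MU_x_2 = (x_2)/(x_1); tangency sets this equal to p_1/p_2.
Rearranging, p_2·x_2 = p_1·x_1. Substituting into the budget gives p_1·x_1·(1 + 1) = m.
Demand: x_1*(p_1,p_2,m) = 0.5·m/p_1 and x_2* = 0.5·m/p_2.
At p_1=10, p_2=5.5, m=360: x_1* = 0.5·360/10 = 18.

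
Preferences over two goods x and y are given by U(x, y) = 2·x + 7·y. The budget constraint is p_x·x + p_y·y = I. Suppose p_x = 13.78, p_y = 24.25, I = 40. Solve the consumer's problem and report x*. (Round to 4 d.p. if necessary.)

Linear utility — the consumer picks whichever good has higher MU/price: 2/13.78 = 0.1451 vs 7/24.25 = 0.2887.
y gives more utility per dollar, so spend all income on y: y* = I/p_y, x* = 0.
Numerically: x* = 0, y* = 1.6495.

x* = 0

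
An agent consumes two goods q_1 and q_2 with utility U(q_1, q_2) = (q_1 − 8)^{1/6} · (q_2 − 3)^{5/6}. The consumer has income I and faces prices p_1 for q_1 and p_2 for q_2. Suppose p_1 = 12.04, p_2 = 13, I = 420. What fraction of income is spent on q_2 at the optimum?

After buying the subsistence bundle (8, 3), a share 1/6 of the remaining income goes to q_1: q_1* = 8 + 1/6·(I − 8p_1 − 3p_2)/p_1.
Discretionary income = 420 − 8·12.04 − 3·13 = 284.68; q_1* = 8 + 1/6·284.68/12.04 = 11.9408; q_2* = 3 + 5/6·284.68/13 = 21.2487.
Expenditure on q_2: 13·21.2487 = 276.2333; share = 0.6577.

share on q_2 = 0.6577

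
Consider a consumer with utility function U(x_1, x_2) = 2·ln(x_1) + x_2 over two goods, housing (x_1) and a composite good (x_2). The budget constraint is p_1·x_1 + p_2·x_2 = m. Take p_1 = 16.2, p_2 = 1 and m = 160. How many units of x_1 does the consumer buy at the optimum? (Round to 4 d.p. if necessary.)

x_1* = 0.1235

Set MRS = p_1/p_2: (2/x_1)/1 = p_1/p_2.
So x_1*(p_1,p_2) = 2·p_2/p_1, independent of income; and x_2* = (m − 2·p_2)/p_2.
At the given prices: x_1* = 2·1/16.2 = 0.1235.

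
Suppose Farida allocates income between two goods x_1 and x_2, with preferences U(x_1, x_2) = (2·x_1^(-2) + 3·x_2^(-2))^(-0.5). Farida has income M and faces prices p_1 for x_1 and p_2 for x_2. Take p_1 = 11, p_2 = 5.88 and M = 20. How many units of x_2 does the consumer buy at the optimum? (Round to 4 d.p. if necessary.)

MU_x_1 ∝ 2·x_1^(-3), MU_x_2 ∝ 3·x_2^(-3), so MRS = (2/3)·(x_2/x_1)^(3) = p_1/p_2.
Hence x_2/x_1 = ((3/2)·p_1/p_2)^(1/(3)), i.e. raised to the 1/3 power.
With the ratio pinned down, the budget gives x_1* = M/(p_1 + p_2·(x_2/x_1)) and x_2* = (x_2/x_1)·x_1*.
Numerically x_2/x_1 = 1.410486, so x_1* = 20/(11 + 5.88·1.410486) = 1.0366 and x_2* = 1.410486·1.0366 = 1.4621.

x_2* = 1.4621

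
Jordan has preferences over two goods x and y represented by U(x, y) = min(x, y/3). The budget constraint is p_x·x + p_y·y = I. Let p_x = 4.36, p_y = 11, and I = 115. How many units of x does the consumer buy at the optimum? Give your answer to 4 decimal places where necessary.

With perfect complements, no substitution: consume in ratio x:y = 1:3.
Budget: p_x·x + p_y·3·x = I, so (p_x + 3·p_y)·x = I.
Demand: x*(p_x,p_y,I) = I/(p_x + 3·p_y), y* = 3·I/(p_x + 3·p_y).
Here 4.36 + 3·11 = 37.36, giving x* = 3.0782.

x* = 3.0782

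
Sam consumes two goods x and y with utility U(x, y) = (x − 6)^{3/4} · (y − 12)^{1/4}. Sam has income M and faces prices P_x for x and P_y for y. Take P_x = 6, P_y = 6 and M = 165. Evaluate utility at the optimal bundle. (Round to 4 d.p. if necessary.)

This is Cobb-Douglas in (x−6, y−12): tangency gives 0.75·P_y·(y−12) = 0.25·P_x·(x−6).
Substituting into the budget: x* = 6 + 0.75·(M − 6·P_x − 12·P_y)/P_x, and y* = 12 + 0.25·(…)/P_y.
Discretionary income = 165 − 6·6 − 12·6 = 57; x* = 6 + 0.75·57/6 = 13.125; y* = 12 + 0.25·57/6 = 14.375.
Utility at the optimum: U(13.125, 14.375) = 5.4138.

V = 5.4138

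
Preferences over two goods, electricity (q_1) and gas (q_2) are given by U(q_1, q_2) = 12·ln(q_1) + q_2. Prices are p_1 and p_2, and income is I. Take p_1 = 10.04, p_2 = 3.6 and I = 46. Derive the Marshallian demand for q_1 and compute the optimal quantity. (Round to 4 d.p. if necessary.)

Set MRS = p_1/p_2: (12/q_1)/1 = p_1/p_2.
So q_1*(p_1,p_2) = 12·p_2/p_1, independent of income; and q_2* = (I − 12·p_2)/p_2.
At the given prices: q_1* = 12·3.6/10.04 = 4.3028.

q_1* = 4.3028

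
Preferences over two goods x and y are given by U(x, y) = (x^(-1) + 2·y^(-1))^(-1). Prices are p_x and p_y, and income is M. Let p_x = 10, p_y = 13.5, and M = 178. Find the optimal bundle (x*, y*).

x* = 6.7343, y* = 8.1968

MRS = MU_x/MU_y = (1/2)·(y/x)^(2). Set equal to p_x/p_y.
Solve for the ratio: y/x = [2·p_x/p_y]^(0.5).
With the ratio pinned down, the budget gives x* = M/(p_x + p_y·(y/x)) and y* = (y/x)·x*.
Numerically y/x = 1.217161, so x* = 178/(10 + 13.5·1.217161) = 6.7343 and y* = 1.217161·6.7343 = 8.1968.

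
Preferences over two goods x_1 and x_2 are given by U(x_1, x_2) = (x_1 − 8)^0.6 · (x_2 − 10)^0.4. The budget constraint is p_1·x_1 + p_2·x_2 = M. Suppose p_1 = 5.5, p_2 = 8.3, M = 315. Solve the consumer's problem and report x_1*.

Let x_1' = x_1−8, x_2' = x_2−10. MRS = (3/2)·x_2'/x_1' = p_1/p_2.
Substituting into the budget: x_1* = 8 + 0.6·(M − 8·p_1 − 10·p_2)/p_1, and x_2* = 10 + 0.4·(…)/p_2.
Discretionary income = 315 − 8·5.5 − 10·8.3 = 188; x_1* = 8 + 0.6·188/5.5 = 28.5091.

x_1* = 28.5091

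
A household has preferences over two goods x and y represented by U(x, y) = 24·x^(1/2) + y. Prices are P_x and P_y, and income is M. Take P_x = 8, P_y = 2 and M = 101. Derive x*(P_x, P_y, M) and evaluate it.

x* = 9

Set MRS = P_x/P_y: 12·x^(−1/2) = P_x/P_y.
Thus x* = (12·P_y/P_x)² — independent of M — with the rest of income spent on y.
Plugging in: x* = (12·2/8)² = 9.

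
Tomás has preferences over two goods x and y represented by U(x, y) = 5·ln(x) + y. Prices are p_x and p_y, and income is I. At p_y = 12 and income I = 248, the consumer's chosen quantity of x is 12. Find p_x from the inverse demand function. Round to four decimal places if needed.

p_x = 5

Set MRS = p_x/p_y: (5/x)/1 = p_x/p_y.
So x*(p_x,p_y) = 5·p_y/p_x, independent of income; and y* = (I − 5·p_y)/p_y.
Set x* = 12 in the demand function and solve for p_x: p_x = 5.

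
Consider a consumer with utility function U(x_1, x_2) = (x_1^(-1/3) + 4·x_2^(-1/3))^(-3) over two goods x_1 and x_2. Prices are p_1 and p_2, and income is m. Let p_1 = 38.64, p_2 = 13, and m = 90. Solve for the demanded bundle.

x_1* = 0.7385, x_2* = 4.7282

MRS = MU_x_1/MU_x_2 = (1/4)·(x_2/x_1)^(4/3). Set equal to p_1/p_2.
Solve for the ratio: x_2/x_1 = [4·p_1/p_2]^(0.75).
With the ratio pinned down, the budget gives x_1* = m/(p_1 + p_2·(x_2/x_1)) and x_2* = (x_2/x_1)·x_1*.
Numerically x_2/x_1 = 6.402732, so x_1* = 90/(38.64 + 13·6.402732) = 0.7385 and x_2* = 6.402732·0.7385 = 4.7282.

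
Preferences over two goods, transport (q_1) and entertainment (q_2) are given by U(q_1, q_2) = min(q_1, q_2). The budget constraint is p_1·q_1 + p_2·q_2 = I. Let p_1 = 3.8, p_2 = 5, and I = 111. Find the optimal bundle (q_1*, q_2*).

q_1* = 12.6136, q_2* = 12.6136

Leontief preferences: the optimum is at the kink where q_1/1 = q_2/1, i.e. q_2 = q_1.
Budget: p_1·q_1 + p_2·q_1 = I, so (p_1 + p_2)·q_1 = I.
Demand: q_1*(p_1,p_2,I) = I/(p_1 + p_2), q_2* = I/(p_1 + p_2).
Here 3.8 + 5 = 8.8, giving q_1* = 12.6136 and q_2* = 12.6136.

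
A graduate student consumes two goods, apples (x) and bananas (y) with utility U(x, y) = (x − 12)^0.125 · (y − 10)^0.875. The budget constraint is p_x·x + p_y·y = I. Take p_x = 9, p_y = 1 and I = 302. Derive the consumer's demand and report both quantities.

After buying the subsistence bundle (12, 10), a share 0.125 of the remaining income goes to x: x* = 12 + 0.125·(I − 12p_x − 10p_y)/p_x.
Discretionary income = 302 − 12·9 − 10·1 = 184; x* = 12 + 0.125·184/9 = 14.5556; y* = 10 + 0.875·184/1 = 171.

x* = 14.5556, y* = 171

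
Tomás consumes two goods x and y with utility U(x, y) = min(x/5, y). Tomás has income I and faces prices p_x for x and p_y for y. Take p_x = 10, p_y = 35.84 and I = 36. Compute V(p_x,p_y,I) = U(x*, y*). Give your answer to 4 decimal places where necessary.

Leontief preferences: the optimum is at the kink where x/5 = y/1, i.e. y = (1/5)·x.
Budget: p_x·x + p_y·(1/5)·x = I, so (5·p_x + p_y)·x = 5·I.
Demand: x*(p_x,p_y,I) = 5·I/(5·p_x + p_y), y* = I/(5·p_x + p_y).
Here 5·10 + 35.84 = 85.84, giving x* = 2.0969 and y* = 0.4194.
Utility at the optimum: U(2.0969, 0.4194) = 0.4194.

V = 0.4194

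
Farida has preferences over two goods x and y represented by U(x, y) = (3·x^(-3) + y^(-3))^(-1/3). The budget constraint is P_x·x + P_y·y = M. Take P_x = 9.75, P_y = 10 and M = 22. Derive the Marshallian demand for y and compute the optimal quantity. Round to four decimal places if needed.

Substitute y = (y/x)·x into the budget: x* = M/(P_x + P_y·(y/x)).
Numerically y/x = 0.755042, so x* = 22/(9.75 + 10·0.755042) = 1.2716 and y* = 0.755042·1.2716 = 0.9601.

y* = 0.9601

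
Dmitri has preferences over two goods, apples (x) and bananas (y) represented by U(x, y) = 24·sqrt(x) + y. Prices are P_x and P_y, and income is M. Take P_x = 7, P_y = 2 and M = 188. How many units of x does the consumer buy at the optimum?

x* = 11.7551

Utility is quasi-linear in y; the FOC for x is 12/√x = P_x/P_y.
Solve: √x = 12·P_y/P_x, so x*(P_x,P_y) = (12·P_y/P_x)², and y* = (M − P_x·x*)/P_y.
Plugging in: x* = (12·2/7)² = 11.7551.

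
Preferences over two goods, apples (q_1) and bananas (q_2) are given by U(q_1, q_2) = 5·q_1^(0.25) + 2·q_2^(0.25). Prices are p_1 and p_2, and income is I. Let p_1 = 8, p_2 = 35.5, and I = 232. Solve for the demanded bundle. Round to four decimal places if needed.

q_1* = 24.5898, q_2* = 0.9938

MU_q_1 ∝ 5·q_1^(-0.75), MU_q_2 ∝ 2·q_2^(-0.75), so MRS = (5/2)·(q_2/q_1)^(0.75) = p_1/p_2.
Solve for the ratio: q_2/q_1 = [(2/5)·p_1/p_2]^(4/3).
Substitute q_2 = (q_2/q_1)·q_1 into the budget: q_1* = I/(p_1 + p_2·(q_2/q_1)).
Numerically q_2/q_1 = 0.040417, so q_1* = 232/(8 + 35.5·0.040417) = 24.5898 and q_2* = 0.040417·24.5898 = 0.9938.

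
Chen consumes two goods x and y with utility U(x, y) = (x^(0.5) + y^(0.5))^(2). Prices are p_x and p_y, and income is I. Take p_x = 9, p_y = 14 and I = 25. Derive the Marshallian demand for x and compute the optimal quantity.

x* = 1.6908

From the CES first-order condition, (y/x)^(0.5) = p_x/p_y.
Hence y/x = (p_x/p_y)^(1/(0.5)), i.e. raised to the 2 power.
With the ratio pinned down, the budget gives x* = I/(p_x + p_y·(y/x)) and y* = (y/x)·x*.
Numerically y/x = 0.413265, so x* = 25/(9 + 14·0.413265) = 1.6908.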